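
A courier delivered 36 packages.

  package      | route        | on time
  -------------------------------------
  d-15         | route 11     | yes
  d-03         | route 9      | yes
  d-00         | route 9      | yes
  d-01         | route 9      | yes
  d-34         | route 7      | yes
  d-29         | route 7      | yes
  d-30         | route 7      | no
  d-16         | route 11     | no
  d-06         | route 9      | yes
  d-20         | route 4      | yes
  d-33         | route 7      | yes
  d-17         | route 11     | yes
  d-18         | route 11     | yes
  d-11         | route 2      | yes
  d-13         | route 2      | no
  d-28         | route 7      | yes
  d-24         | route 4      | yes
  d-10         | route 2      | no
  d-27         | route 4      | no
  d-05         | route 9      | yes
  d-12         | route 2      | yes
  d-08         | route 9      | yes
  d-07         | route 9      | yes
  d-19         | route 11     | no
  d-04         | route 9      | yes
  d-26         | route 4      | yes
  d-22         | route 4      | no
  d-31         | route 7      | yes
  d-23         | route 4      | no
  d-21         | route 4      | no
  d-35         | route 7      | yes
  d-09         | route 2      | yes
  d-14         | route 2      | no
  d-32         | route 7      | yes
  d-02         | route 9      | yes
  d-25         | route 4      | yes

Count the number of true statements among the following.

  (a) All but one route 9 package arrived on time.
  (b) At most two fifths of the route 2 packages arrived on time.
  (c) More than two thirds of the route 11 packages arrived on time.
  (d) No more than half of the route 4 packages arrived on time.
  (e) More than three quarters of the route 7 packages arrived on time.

(a) route 9: |A| = 9, |A ∩ B| = 9; needs |A ∖ B| = 1 — false.
(b) route 2: |A| = 6, |A ∩ B| = 3; needs |A ∩ B| / |A| ≤ 2/5 — false.
(c) route 11: |A| = 5, |A ∩ B| = 3; needs |A ∩ B| / |A| > 2/3 — false.
(d) route 4: |A| = 8, |A ∩ B| = 4; needs |A ∩ B| ≤ |A ∖ B| — true.
(e) route 7: |A| = 8, |A ∩ B| = 7; needs |A ∩ B| / |A| > 3/4 — true.

2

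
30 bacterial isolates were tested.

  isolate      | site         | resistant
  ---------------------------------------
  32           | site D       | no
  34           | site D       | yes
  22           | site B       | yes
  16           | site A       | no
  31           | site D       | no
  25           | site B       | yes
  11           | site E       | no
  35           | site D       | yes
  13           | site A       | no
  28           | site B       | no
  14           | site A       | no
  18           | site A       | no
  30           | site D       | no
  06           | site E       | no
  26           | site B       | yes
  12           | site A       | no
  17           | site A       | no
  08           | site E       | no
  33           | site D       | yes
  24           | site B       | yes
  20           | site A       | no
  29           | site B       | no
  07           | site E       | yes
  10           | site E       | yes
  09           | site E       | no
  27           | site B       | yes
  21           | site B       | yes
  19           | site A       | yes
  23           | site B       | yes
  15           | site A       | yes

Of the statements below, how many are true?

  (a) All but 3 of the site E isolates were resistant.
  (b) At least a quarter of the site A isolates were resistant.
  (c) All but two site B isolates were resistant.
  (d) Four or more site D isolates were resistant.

1

(a) site E: |A| = 6, |A ∩ B| = 2; needs |A ∖ B| = 3 — false.
(b) site A: |A| = 9, |A ∩ B| = 2; needs |A ∩ B| / |A| ≥ 1/4 — false.
(c) site B: |A| = 9, |A ∩ B| = 7; needs |A ∖ B| = 2 — true.
(d) site D: |A| = 6, |A ∩ B| = 3; needs |A ∩ B| ≥ 4 — false.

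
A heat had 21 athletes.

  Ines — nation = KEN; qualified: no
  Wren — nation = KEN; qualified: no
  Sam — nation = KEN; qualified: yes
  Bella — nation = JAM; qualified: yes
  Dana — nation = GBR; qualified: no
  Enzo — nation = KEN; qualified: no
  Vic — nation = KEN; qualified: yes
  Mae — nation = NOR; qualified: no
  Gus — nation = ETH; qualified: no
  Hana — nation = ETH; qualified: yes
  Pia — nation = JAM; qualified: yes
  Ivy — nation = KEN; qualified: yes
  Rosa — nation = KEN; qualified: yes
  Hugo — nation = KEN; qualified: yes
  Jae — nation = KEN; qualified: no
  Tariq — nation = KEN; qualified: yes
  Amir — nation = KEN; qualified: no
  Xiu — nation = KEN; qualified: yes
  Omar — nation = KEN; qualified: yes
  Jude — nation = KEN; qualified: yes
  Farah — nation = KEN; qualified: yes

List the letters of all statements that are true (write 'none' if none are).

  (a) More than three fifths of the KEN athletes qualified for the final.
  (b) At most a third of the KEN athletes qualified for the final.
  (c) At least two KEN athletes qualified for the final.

|A| = 15, |A ∩ B| = 10, |A ∖ B| = 5.
(a) |A ∩ B| / |A| > 3/5: holds.
(b) |A ∩ B| / |A| ≤ 1/3: fails.
(c) |A ∩ B| ≥ 2: holds.

(a), (c)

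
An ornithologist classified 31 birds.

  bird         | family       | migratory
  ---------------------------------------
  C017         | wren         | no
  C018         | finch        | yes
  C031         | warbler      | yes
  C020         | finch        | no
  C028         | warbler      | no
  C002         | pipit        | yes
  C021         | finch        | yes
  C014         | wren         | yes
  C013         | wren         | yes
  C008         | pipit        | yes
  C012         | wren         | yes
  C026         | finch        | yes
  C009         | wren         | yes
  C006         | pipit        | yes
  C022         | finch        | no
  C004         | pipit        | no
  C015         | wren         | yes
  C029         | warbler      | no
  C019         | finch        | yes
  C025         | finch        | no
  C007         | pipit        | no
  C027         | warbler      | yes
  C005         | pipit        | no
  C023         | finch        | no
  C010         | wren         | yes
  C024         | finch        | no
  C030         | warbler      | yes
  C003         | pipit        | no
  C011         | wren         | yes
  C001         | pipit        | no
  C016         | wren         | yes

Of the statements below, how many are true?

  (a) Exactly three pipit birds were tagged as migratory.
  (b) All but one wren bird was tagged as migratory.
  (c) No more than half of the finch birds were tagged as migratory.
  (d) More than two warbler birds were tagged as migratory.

(a) pipit: |A| = 8, |A ∩ B| = 3; needs |A ∩ B| = 3 — true.
(b) wren: |A| = 9, |A ∩ B| = 8; needs |A ∖ B| = 1 — true.
(c) finch: |A| = 9, |A ∩ B| = 4; needs |A ∩ B| ≤ |A ∖ B| — true.
(d) warbler: |A| = 5, |A ∩ B| = 3; needs |A ∩ B| > 2 — true.

4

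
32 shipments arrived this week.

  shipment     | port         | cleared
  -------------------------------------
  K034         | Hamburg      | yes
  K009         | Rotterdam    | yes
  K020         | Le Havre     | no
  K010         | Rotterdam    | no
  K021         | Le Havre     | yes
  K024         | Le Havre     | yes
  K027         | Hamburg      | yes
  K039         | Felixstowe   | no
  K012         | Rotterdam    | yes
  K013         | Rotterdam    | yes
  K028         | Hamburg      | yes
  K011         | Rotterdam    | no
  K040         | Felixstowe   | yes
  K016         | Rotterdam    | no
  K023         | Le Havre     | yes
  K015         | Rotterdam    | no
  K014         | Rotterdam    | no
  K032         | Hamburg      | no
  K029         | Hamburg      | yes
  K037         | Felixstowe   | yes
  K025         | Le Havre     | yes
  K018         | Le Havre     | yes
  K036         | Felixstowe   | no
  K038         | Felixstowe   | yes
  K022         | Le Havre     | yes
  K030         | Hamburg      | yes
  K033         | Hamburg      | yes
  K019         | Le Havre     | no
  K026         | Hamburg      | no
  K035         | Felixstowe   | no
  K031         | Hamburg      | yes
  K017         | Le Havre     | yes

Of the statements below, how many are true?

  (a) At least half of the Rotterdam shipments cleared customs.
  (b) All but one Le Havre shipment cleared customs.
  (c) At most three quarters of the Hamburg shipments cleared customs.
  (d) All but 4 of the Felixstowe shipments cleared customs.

(a) Rotterdam: |A| = 8, |A ∩ B| = 3; needs |A ∩ B| ≥ |A ∖ B| — false.
(b) Le Havre: |A| = 9, |A ∩ B| = 7; needs |A ∖ B| = 1 — false.
(c) Hamburg: |A| = 9, |A ∩ B| = 7; needs |A ∩ B| / |A| ≤ 3/4 — false.
(d) Felixstowe: |A| = 6, |A ∩ B| = 3; needs |A ∖ B| = 4 — false.

0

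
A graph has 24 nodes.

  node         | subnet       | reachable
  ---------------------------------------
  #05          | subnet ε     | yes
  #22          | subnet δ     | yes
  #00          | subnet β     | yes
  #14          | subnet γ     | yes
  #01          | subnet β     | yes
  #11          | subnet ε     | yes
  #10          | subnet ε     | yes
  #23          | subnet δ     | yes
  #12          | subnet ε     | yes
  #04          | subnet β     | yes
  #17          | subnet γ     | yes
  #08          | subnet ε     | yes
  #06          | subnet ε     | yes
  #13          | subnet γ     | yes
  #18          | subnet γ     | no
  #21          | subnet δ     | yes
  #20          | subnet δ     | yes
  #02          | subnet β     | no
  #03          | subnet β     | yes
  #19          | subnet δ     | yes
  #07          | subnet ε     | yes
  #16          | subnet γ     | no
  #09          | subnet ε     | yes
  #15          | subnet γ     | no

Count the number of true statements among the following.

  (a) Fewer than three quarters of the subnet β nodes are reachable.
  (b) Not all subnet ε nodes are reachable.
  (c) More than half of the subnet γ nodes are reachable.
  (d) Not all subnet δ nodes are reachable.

0

(a) subnet β: |A| = 5, |A ∩ B| = 4; needs |A ∩ B| / |A| < 3/4 — false.
(b) subnet ε: |A| = 8, |A ∩ B| = 8; needs A ⊄ B (|A ∖ B| ≥ 1) — false.
(c) subnet γ: |A| = 6, |A ∩ B| = 3; needs |A ∩ B| > |A ∖ B| — false.
(d) subnet δ: |A| = 5, |A ∩ B| = 5; needs A ⊄ B (|A ∖ B| ≥ 1) — false.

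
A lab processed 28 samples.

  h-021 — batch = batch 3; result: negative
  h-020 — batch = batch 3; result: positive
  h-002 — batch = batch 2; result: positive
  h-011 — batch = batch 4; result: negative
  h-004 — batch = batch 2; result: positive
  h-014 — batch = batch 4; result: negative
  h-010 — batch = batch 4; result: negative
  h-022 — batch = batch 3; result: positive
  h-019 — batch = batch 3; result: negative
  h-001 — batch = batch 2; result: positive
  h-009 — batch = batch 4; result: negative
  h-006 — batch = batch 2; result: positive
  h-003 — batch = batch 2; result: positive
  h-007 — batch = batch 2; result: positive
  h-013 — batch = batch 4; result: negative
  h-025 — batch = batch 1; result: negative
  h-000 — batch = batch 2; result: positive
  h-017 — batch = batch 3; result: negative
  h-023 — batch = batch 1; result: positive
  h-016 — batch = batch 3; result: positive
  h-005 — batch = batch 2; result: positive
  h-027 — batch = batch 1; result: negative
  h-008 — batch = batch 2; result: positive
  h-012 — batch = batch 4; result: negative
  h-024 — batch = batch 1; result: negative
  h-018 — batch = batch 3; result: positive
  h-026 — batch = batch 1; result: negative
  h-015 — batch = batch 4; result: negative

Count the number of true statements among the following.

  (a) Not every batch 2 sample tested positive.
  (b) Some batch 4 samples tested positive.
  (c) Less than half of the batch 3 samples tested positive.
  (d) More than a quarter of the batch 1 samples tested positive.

(a) batch 2: |A| = 9, |A ∩ B| = 9; needs A ⊄ B (|A ∖ B| ≥ 1) — false.
(b) batch 4: |A| = 7, |A ∩ B| = 0; needs A ∩ B ≠ ∅ (|A ∩ B| ≥ 1) — false.
(c) batch 3: |A| = 7, |A ∩ B| = 4; needs |A ∩ B| < |A ∖ B| — false.
(d) batch 1: |A| = 5, |A ∩ B| = 1; needs |A ∩ B| / |A| > 1/4 — false.

0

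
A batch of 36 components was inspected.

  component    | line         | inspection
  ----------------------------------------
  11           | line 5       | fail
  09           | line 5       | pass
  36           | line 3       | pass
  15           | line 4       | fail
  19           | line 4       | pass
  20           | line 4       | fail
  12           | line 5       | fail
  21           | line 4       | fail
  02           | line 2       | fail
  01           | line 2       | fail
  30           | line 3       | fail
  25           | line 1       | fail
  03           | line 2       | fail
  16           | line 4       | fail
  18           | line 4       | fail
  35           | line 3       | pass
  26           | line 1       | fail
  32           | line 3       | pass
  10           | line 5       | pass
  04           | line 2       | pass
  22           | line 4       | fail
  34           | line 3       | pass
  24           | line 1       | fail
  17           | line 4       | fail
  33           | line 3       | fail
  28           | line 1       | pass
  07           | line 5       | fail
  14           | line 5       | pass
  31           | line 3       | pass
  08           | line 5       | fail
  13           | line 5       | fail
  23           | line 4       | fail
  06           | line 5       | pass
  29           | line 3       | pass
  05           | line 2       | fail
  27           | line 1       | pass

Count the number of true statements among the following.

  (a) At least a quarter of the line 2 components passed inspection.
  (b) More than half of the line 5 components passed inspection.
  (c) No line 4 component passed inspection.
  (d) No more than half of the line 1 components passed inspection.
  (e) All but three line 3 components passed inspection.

1

(a) line 2: |A| = 5, |A ∩ B| = 1; needs |A ∩ B| / |A| ≥ 1/4 — false.
(b) line 5: |A| = 9, |A ∩ B| = 4; needs |A ∩ B| > |A ∖ B| — false.
(c) line 4: |A| = 9, |A ∩ B| = 1; needs A ∩ B = ∅ (|A ∩ B| = 0) — false.
(d) line 1: |A| = 5, |A ∩ B| = 2; needs |A ∩ B| ≤ |A ∖ B| — true.
(e) line 3: |A| = 8, |A ∩ B| = 6; needs |A ∖ B| = 3 — false.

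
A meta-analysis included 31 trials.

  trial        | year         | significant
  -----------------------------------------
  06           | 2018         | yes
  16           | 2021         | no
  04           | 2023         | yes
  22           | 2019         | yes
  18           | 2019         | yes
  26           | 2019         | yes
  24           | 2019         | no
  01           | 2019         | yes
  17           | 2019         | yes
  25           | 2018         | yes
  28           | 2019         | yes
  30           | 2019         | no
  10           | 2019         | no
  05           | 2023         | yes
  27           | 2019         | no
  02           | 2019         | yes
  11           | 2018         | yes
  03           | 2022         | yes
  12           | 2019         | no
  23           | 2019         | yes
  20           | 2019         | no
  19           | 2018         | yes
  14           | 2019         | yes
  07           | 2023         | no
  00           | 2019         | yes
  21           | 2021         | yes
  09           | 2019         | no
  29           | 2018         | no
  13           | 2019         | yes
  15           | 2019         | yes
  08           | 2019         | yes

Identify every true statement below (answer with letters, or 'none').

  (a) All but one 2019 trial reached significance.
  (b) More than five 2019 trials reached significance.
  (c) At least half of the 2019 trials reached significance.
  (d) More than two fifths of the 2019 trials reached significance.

(b), (c), (d)

|A| = 20, |A ∩ B| = 13, |A ∖ B| = 7.
(a) |A ∖ B| = 1: fails.
(b) |A ∩ B| > 5: holds.
(c) |A ∩ B| ≥ |A ∖ B|: holds.
(d) |A ∩ B| / |A| > 2/5: holds.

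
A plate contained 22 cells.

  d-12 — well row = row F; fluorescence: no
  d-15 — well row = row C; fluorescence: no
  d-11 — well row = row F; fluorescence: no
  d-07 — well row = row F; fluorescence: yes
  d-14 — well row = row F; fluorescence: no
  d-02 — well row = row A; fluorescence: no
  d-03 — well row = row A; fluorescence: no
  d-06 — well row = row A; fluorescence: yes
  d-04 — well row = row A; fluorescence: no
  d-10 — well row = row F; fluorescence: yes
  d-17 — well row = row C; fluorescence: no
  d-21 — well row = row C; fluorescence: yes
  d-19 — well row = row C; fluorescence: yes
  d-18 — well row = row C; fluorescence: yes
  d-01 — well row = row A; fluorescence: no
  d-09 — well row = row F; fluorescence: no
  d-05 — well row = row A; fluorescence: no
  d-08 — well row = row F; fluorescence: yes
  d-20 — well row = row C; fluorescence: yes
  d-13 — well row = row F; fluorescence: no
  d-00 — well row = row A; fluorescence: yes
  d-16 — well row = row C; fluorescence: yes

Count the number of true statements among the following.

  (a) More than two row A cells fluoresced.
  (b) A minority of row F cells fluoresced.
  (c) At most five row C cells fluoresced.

2

(a) row A: |A| = 7, |A ∩ B| = 2; needs |A ∩ B| > 2 — false.
(b) row F: |A| = 8, |A ∩ B| = 3; needs |A ∩ B| < |A ∖ B| — true.
(c) row C: |A| = 7, |A ∩ B| = 5; needs |A ∩ B| ≤ 5 — true.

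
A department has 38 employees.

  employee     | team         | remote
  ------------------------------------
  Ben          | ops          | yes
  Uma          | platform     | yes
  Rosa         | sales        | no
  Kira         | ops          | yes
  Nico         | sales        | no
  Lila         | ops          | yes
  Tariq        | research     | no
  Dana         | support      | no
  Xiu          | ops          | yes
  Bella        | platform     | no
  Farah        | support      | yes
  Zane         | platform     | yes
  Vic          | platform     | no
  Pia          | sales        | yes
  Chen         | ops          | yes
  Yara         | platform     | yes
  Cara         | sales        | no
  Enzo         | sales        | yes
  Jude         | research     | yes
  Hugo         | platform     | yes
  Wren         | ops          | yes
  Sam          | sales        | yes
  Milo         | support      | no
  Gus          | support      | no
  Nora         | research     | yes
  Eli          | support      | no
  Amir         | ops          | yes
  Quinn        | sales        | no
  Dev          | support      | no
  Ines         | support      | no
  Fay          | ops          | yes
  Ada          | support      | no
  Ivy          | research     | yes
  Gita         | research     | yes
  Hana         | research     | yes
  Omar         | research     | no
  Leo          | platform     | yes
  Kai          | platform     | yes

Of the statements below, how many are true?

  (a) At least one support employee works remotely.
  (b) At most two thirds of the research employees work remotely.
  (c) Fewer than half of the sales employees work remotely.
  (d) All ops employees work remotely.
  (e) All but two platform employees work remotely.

4

(a) support: |A| = 8, |A ∩ B| = 1; needs A ∩ B ≠ ∅ (|A ∩ B| ≥ 1) — true.
(b) research: |A| = 7, |A ∩ B| = 5; needs |A ∩ B| / |A| ≤ 2/3 — false.
(c) sales: |A| = 7, |A ∩ B| = 3; needs |A ∩ B| < |A ∖ B| — true.
(d) ops: |A| = 8, |A ∩ B| = 8; needs A ⊆ B, i.e. every element of A is in B (|A ∖ B| = 0) — true.
(e) platform: |A| = 8, |A ∩ B| = 6; needs |A ∖ B| = 2 — true.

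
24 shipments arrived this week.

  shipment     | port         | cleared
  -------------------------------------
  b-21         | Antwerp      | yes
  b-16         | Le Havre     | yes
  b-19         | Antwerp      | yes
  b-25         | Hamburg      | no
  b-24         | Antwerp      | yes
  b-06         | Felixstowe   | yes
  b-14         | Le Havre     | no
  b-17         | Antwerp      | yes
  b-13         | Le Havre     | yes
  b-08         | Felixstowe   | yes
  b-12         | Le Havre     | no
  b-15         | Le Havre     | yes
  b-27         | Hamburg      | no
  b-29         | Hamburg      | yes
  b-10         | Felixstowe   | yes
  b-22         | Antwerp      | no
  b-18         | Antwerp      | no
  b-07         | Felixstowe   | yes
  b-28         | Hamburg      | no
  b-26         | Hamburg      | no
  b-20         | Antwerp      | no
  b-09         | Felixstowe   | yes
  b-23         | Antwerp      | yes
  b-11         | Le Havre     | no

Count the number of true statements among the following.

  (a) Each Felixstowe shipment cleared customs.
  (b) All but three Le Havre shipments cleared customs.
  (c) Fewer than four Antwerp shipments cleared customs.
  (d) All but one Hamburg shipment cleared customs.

2

(a) Felixstowe: |A| = 5, |A ∩ B| = 5; needs A ⊆ B, i.e. every element of A is in B (|A ∖ B| = 0) — true.
(b) Le Havre: |A| = 6, |A ∩ B| = 3; needs |A ∖ B| = 3 — true.
(c) Antwerp: |A| = 8, |A ∩ B| = 5; needs |A ∩ B| < 4 — false.
(d) Hamburg: |A| = 5, |A ∩ B| = 1; needs |A ∖ B| = 1 — false.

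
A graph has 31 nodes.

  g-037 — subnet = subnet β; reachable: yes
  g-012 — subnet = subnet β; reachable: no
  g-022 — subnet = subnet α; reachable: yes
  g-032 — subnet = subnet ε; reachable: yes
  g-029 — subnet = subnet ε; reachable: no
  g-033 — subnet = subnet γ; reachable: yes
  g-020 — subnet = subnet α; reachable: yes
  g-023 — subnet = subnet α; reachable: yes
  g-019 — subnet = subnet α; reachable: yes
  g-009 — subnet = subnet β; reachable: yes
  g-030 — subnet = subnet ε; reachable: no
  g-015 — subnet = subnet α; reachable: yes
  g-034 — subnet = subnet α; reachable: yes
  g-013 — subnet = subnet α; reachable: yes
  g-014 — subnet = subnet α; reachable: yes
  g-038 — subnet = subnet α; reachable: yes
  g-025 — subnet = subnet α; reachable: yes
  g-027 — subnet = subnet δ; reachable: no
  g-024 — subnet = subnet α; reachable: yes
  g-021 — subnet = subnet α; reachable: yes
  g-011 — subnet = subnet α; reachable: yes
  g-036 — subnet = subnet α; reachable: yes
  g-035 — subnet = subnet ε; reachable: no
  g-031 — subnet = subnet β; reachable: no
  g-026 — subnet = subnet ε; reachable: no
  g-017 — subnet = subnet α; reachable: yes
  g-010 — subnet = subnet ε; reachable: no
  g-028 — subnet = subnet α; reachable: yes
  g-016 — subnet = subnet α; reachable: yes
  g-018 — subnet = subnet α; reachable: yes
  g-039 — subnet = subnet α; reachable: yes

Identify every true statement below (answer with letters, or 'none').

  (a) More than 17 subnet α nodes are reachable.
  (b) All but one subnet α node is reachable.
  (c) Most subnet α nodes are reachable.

(a), (c)

|A| = 19, |A ∩ B| = 19, |A ∖ B| = 0.
(a) |A ∩ B| > 17: holds.
(b) |A ∖ B| = 1: fails.
(c) |A ∩ B| > |A ∖ B|: holds.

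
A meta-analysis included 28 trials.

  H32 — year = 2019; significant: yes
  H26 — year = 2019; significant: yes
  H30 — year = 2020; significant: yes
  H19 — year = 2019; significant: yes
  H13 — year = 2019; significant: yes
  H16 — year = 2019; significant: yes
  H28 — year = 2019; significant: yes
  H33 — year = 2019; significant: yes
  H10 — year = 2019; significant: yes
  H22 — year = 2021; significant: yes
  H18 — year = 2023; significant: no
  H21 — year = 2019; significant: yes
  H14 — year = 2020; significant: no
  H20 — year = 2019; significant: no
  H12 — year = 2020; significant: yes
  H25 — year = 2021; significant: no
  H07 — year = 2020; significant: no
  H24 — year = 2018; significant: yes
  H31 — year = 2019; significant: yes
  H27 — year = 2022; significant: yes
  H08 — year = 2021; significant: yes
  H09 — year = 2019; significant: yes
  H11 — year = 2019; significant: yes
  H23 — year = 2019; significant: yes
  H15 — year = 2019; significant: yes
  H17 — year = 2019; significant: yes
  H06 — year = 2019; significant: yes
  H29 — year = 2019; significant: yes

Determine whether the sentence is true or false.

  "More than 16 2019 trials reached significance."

Truth condition: |A ∩ B| > 16.
|A| = 18, |A ∩ B| = 17, |A ∖ B| = 1.
|A ∩ B| = 17, so the statement is true.

True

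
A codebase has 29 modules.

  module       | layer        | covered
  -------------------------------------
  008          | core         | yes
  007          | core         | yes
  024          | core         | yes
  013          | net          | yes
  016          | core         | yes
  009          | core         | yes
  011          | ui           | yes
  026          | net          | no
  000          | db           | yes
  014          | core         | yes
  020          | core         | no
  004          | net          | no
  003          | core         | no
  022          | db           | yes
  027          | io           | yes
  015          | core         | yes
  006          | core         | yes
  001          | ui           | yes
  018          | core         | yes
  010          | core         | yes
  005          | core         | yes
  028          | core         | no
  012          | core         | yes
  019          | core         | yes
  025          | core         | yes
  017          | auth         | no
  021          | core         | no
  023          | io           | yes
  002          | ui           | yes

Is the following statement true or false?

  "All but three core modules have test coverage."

False

The determiner here denotes the relation: |A ∖ B| = 3.
|A| = 18, |A ∩ B| = 14, |A ∖ B| = 4.
|A ∖ B| = 4, so the statement is false.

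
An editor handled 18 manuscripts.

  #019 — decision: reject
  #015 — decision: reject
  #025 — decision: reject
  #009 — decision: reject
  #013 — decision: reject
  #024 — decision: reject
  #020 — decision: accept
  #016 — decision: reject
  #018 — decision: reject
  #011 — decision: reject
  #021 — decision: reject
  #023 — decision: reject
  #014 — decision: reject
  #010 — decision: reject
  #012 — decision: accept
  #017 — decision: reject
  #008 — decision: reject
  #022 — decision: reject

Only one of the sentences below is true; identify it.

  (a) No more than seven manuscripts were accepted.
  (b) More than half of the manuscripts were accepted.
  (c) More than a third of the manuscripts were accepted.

(a)

|A| = 18, |A ∩ B| = 2, |A ∖ B| = 16.
(a) requires |A ∩ B| ≤ 7: true.
(b) requires |A ∩ B| > |A ∖ B|: false.
(c) requires |A ∩ B| / |A| > 1/3: false.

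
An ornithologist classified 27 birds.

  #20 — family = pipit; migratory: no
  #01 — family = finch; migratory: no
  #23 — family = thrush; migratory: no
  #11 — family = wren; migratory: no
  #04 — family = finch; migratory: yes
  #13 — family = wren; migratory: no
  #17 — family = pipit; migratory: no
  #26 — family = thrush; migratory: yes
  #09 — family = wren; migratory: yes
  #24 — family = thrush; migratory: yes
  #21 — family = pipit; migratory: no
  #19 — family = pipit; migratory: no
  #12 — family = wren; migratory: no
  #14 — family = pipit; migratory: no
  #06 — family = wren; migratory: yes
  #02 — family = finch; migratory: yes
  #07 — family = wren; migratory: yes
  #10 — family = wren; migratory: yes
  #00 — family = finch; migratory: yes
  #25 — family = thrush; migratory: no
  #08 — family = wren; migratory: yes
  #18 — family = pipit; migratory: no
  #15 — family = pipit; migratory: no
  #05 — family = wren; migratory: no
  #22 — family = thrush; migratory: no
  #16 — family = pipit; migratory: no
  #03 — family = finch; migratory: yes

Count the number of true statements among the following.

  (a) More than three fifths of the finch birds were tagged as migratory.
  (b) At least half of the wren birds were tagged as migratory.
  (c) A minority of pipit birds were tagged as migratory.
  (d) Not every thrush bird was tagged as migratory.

4

(a) finch: |A| = 5, |A ∩ B| = 4; needs |A ∩ B| / |A| > 3/5 — true.
(b) wren: |A| = 9, |A ∩ B| = 5; needs |A ∩ B| ≥ |A ∖ B| — true.
(c) pipit: |A| = 8, |A ∩ B| = 0; needs |A ∩ B| < |A ∖ B| — true.
(d) thrush: |A| = 5, |A ∩ B| = 2; needs A ⊄ B (|A ∖ B| ≥ 1) — true.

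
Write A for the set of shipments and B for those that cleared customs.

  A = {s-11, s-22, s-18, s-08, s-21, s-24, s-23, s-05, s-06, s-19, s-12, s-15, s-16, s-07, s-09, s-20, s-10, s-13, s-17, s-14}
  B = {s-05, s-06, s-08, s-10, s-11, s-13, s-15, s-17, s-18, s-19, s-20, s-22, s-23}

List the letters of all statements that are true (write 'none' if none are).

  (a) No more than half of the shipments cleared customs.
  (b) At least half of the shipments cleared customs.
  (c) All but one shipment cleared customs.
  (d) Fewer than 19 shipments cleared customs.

(b), (d)

|A| = 20, |A ∩ B| = 13, |A ∖ B| = 7.
(a) |A ∩ B| ≤ |A ∖ B|: fails.
(b) |A ∩ B| ≥ |A ∖ B|: holds.
(c) |A ∖ B| = 1: fails.
(d) |A ∩ B| < 19: holds.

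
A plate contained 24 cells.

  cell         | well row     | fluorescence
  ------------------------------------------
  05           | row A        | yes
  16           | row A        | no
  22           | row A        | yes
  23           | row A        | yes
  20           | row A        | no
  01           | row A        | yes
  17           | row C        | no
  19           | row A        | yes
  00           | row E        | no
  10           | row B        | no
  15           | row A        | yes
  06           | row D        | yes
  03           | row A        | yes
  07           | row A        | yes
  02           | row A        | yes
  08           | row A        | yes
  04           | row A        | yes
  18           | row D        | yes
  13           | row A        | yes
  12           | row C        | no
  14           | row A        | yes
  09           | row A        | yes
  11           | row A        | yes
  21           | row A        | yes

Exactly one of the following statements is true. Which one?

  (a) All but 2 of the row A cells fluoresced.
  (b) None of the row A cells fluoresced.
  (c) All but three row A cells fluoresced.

(a)

|A| = 18, |A ∩ B| = 16, |A ∖ B| = 2.
(a) requires |A ∖ B| = 2: true.
(b) requires A ∩ B = ∅ (|A ∩ B| = 0): false.
(c) requires |A ∖ B| = 3: false.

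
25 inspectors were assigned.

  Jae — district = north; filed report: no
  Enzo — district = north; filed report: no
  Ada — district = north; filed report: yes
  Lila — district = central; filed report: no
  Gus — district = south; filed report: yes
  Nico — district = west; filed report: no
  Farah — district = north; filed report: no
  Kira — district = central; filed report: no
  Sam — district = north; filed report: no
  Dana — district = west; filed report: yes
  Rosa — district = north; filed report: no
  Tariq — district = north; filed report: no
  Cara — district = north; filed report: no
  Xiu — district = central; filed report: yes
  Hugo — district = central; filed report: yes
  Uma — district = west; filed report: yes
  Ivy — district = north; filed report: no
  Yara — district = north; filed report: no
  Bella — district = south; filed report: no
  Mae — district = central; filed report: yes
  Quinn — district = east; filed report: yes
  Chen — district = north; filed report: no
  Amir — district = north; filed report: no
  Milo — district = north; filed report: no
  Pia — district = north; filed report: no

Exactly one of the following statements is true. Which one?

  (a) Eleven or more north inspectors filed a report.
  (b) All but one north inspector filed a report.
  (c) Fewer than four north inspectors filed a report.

|A| = 14, |A ∩ B| = 1, |A ∖ B| = 13.
(a) requires |A ∩ B| ≥ 11: false.
(b) requires |A ∖ B| = 1: false.
(c) requires |A ∩ B| < 4: true.

(c)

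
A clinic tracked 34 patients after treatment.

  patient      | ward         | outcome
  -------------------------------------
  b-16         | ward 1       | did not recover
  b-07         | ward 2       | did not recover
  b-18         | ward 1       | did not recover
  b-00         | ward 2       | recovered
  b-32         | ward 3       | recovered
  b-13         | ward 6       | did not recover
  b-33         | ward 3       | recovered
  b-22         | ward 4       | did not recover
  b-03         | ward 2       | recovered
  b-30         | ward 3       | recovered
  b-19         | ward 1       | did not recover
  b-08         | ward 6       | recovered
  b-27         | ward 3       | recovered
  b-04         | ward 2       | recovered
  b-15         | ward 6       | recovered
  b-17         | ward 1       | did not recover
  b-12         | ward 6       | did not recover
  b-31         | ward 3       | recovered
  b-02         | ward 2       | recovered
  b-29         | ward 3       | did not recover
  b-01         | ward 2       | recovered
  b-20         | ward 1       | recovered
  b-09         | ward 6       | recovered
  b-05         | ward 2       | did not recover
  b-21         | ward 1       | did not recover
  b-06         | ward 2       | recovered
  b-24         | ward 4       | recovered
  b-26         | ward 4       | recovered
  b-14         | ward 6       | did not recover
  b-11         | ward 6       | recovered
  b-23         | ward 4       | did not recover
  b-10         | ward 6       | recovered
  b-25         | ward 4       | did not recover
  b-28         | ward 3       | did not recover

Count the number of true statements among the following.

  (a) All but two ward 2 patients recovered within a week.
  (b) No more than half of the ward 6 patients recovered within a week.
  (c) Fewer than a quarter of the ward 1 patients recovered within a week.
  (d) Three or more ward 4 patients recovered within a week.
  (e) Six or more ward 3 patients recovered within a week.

2

(a) ward 2: |A| = 8, |A ∩ B| = 6; needs |A ∖ B| = 2 — true.
(b) ward 6: |A| = 8, |A ∩ B| = 5; needs |A ∩ B| ≤ |A ∖ B| — false.
(c) ward 1: |A| = 6, |A ∩ B| = 1; needs |A ∩ B| / |A| < 1/4 — true.
(d) ward 4: |A| = 5, |A ∩ B| = 2; needs |A ∩ B| ≥ 3 — false.
(e) ward 3: |A| = 7, |A ∩ B| = 5; needs |A ∩ B| ≥ 6 — false.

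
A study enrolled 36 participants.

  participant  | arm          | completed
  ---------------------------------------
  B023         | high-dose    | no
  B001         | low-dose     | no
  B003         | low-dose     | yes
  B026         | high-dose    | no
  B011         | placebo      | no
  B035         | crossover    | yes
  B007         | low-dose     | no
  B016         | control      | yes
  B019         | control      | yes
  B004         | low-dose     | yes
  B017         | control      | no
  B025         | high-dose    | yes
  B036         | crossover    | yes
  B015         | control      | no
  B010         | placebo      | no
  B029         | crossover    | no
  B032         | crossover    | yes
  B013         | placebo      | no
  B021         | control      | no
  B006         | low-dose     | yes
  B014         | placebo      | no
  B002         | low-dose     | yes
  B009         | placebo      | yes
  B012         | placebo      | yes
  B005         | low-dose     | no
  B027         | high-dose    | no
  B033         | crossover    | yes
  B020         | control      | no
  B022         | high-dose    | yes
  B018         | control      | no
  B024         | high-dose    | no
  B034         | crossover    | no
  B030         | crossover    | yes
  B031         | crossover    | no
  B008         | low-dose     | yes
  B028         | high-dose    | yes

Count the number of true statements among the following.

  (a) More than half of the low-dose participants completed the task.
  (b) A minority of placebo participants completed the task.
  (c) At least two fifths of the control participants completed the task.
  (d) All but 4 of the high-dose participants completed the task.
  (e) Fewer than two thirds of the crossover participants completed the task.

(a) low-dose: |A| = 8, |A ∩ B| = 5; needs |A ∩ B| > |A ∖ B| — true.
(b) placebo: |A| = 6, |A ∩ B| = 2; needs |A ∩ B| < |A ∖ B| — true.
(c) control: |A| = 7, |A ∩ B| = 2; needs |A ∩ B| / |A| ≥ 2/5 — false.
(d) high-dose: |A| = 7, |A ∩ B| = 3; needs |A ∖ B| = 4 — true.
(e) crossover: |A| = 8, |A ∩ B| = 5; needs |A ∩ B| / |A| < 2/3 — true.

4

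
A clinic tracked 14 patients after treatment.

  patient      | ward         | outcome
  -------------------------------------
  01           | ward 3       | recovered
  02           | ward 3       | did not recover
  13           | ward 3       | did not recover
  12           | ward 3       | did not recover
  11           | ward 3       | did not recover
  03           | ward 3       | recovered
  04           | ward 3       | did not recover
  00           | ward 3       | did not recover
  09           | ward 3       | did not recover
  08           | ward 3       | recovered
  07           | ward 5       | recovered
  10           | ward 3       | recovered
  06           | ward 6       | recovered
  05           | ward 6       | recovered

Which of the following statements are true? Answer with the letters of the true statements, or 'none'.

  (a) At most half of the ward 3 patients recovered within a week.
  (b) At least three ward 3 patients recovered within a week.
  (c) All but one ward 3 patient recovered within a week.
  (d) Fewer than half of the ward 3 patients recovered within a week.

|A| = 11, |A ∩ B| = 4, |A ∖ B| = 7.
(a) |A ∩ B| ≤ |A ∖ B|: holds.
(b) |A ∩ B| ≥ 3: holds.
(c) |A ∖ B| = 1: fails.
(d) |A ∩ B| < |A ∖ B|: holds.

(a), (b), (d)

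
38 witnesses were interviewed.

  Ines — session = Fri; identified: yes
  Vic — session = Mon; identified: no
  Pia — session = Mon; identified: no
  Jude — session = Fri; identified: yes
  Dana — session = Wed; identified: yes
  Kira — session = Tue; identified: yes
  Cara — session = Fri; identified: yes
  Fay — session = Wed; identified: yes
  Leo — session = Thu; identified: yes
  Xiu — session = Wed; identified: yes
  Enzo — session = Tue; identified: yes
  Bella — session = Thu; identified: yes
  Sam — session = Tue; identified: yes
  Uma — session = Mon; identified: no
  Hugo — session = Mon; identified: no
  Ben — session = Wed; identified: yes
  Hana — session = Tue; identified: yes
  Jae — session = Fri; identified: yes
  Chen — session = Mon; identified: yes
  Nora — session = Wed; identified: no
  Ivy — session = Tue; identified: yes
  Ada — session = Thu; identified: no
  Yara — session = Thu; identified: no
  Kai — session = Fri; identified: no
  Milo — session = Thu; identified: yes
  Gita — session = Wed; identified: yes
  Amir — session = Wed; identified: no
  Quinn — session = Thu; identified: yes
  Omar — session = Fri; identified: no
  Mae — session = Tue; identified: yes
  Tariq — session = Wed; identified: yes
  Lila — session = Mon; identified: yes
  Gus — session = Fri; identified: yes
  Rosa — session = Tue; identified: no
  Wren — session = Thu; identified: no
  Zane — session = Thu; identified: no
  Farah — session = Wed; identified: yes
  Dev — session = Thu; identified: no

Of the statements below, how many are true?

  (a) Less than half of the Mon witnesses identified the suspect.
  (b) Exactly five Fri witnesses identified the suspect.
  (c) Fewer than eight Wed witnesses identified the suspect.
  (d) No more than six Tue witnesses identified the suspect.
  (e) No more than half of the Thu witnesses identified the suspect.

(a) Mon: |A| = 6, |A ∩ B| = 2; needs |A ∩ B| < |A ∖ B| — true.
(b) Fri: |A| = 7, |A ∩ B| = 5; needs |A ∩ B| = 5 — true.
(c) Wed: |A| = 9, |A ∩ B| = 7; needs |A ∩ B| < 8 — true.
(d) Tue: |A| = 7, |A ∩ B| = 6; needs |A ∩ B| ≤ 6 — true.
(e) Thu: |A| = 9, |A ∩ B| = 4; needs |A ∩ B| ≤ |A ∖ B| — true.

5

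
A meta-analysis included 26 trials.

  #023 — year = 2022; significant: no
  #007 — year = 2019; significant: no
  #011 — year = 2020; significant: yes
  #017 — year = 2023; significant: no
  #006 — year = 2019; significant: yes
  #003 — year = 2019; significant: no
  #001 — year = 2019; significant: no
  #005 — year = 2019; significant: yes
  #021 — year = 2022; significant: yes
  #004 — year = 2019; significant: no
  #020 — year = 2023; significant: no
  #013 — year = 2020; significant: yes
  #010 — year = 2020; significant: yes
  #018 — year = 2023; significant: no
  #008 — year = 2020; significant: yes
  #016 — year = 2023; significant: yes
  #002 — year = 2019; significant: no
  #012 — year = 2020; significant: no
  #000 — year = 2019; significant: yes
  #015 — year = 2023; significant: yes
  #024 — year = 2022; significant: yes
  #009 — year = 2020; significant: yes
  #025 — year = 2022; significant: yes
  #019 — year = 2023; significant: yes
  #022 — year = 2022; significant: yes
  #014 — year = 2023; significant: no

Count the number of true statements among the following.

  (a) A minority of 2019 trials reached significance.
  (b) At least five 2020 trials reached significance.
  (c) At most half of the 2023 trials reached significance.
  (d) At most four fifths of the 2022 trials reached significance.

4

(a) 2019: |A| = 8, |A ∩ B| = 3; needs |A ∩ B| < |A ∖ B| — true.
(b) 2020: |A| = 6, |A ∩ B| = 5; needs |A ∩ B| ≥ 5 — true.
(c) 2023: |A| = 7, |A ∩ B| = 3; needs |A ∩ B| ≤ |A ∖ B| — true.
(d) 2022: |A| = 5, |A ∩ B| = 4; needs |A ∩ B| / |A| ≤ 4/5 — true.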